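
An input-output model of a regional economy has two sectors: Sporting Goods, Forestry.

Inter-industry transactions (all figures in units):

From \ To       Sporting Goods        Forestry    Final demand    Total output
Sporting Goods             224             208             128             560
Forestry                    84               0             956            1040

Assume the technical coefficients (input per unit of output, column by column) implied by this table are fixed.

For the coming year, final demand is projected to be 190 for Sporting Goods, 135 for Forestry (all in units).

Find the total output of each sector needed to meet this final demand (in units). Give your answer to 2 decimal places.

x_S = 380.70, x_F = 192.11

Technical coefficients a_ij = z_ij / X_j:
  a_SS = 224/560 = 0.40, a_FS = 84/560 = 0.15
  a_SF = 208/1040 = 0.20, a_FF = 0/1040 = 0.00
I − A =
  [   0.60    -0.20]
  [  -0.15     1.00]
det(I−A) = (0.60)(1.00) − (-0.20)(-0.15) = 0.5700
adj(I−A) = [[1.00, 0.20], [0.15, 0.60]]
(I − A)⁻¹ = adj(I−A) / det(I−A) ≈
  [   1.7544     0.3509]
  [   0.2632     1.0526]
x = (I − A)⁻¹ d = adj(I−A)·d / det(I−A), with det(I−A) = 0.5700:
  x_S = (1.00·190 + 0.20·135) / 0.5700 = 217.00 / 0.5700 ≈ 380.70
  x_F = (0.15·190 + 0.60·135) / 0.5700 = 109.50 / 0.5700 ≈ 192.11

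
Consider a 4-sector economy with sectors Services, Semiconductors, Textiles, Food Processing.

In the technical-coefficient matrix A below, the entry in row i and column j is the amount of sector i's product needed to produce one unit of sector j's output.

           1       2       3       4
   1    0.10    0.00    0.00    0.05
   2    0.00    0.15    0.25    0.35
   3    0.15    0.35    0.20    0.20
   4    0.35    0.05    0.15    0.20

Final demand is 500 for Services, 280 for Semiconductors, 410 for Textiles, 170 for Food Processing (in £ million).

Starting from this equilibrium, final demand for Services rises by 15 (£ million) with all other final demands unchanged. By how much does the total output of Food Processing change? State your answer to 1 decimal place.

Δx_4 = 9.5

I − A =
  [   0.90     0.00     0.00    -0.05]
  [   0.00     0.85    -0.25    -0.35]
  [  -0.15    -0.35     0.80    -0.20]
  [  -0.35    -0.05    -0.15     0.80]
Compute the cofactors C_ij = (−1)^(i+j)·(3×3 minor ij) of I−A; the adjugate is their transpose:
adj(I−A) = Cᵀ =
  [ 0.413625   0.004625   0.007000   0.029625]
  [ 0.153375   0.533875   0.222875   0.298875]
  [ 0.201750   0.255250   0.581375   0.269625]
  [ 0.228375   0.083250   0.126000   0.533250]
det(I−A) = Σ_j (I−A)_1j·C_1j = (0.90)(0.413625) + (0.00)(0.153375) + (0.00)(0.201750) + (-0.05)(0.228375) = 0.36084375
(I − A)⁻¹ = adj(I−A) / det(I−A) ≈
  [   1.1463     0.0128     0.0194     0.0821]
  [   0.4250     1.4795     0.6176     0.8283]
  [   0.5591     0.7074     1.6112     0.7472]
  [   0.6329     0.2307     0.3492     1.4778]
Δx = (I − A)⁻¹ Δd with Δd having +15 in the Services component and 0 elsewhere.
So Δx_4 = L_41 · (+15), where L_41 = adj(I−A)_41 / det(I−A) = 0.228375 / 0.36084375.
Δx_4 = 0.228375 × (+15) / 0.36084375 = 3.425625 / 0.36084375 ≈ 9.5.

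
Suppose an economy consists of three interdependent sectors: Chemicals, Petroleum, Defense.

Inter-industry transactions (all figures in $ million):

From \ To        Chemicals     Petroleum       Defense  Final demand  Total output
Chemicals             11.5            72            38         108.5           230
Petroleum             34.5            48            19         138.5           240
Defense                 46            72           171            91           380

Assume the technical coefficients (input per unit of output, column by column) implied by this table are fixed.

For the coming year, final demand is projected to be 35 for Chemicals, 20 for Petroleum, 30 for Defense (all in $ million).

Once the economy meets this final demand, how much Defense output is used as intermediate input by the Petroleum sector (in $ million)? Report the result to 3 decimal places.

Technical coefficients a_ij = z_ij / X_j:
  a_CC = 11.5/230 = 0.05, a_PC = 34.5/230 = 0.15, a_DC = 46/230 = 0.20
  a_CP = 72/240 = 0.30, a_PP = 48/240 = 0.20, a_DP = 72/240 = 0.30
  a_CD = 38/380 = 0.10, a_PD = 19/380 = 0.05, a_DD = 171/380 = 0.45
I − A =
  [   0.95    -0.30    -0.10]
  [  -0.15     0.80    -0.05]
  [  -0.20    -0.30     0.55]
Cofactors of I−A, C_ij = (−1)^(i+j)·(minor ij) (rows/columns in the sector order above):
  C_11 = (0.80)(0.55) − (-0.05)(-0.30) = 0.4250
  C_12 = −[(-0.15)(0.55) − (-0.05)(-0.20)] = 0.0925
  C_13 = (-0.15)(-0.30) − (0.80)(-0.20) = 0.2050
  C_21 = −[(-0.30)(0.55) − (-0.10)(-0.30)] = 0.1950
  C_22 = (0.95)(0.55) − (-0.10)(-0.20) = 0.5025
  C_23 = −[(0.95)(-0.30) − (-0.30)(-0.20)] = 0.3450
  C_31 = (-0.30)(-0.05) − (-0.10)(0.80) = 0.0950
  C_32 = −[(0.95)(-0.05) − (-0.10)(-0.15)] = 0.0625
  C_33 = (0.95)(0.80) − (-0.30)(-0.15) = 0.7150
det(I−A) = Σ_j (I−A)_1j·C_1j = (0.95)(0.4250) + (-0.30)(0.0925) + (-0.10)(0.2050) = 0.3555
adj(I−A) = Cᵀ =
  [ 0.4250   0.1950   0.0950]
  [ 0.0925   0.5025   0.0625]
  [ 0.2050   0.3450   0.7150]
(I − A)⁻¹ = adj(I−A) / det(I−A) ≈
  [   1.1955     0.5485     0.2672]
  [   0.2602     1.4135     0.1758]
  [   0.5767     0.9705     2.0113]
First solve x = (I − A)⁻¹ d = adj(I−A)·d / det(I−A); in particular x_P = (0.0925·35 + 0.5025·20 + 0.0625·30) / 0.3555 = 15.1625 / 0.3555 ≈ 42.65120.
Intermediate flow from D to P: z_DP = a_DP · x_P = 0.30 × 15.1625 / 0.3555 = 4.54875 / 0.3555 ≈ 12.795.

z_DP = 12.795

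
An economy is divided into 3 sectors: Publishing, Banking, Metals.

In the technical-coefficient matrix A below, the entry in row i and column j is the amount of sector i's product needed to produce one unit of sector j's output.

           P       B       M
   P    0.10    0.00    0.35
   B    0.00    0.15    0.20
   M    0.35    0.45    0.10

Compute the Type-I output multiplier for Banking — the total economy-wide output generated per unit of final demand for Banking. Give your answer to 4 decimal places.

m_B = 2.4832

I − A =
  [   0.90     0.00    -0.35]
  [   0.00     0.85    -0.20]
  [  -0.35    -0.45     0.90]
Cofactors of I−A, C_ij = (−1)^(i+j)·(minor ij) (rows/columns in the sector order above):
  C_11 = (0.85)(0.90) − (-0.20)(-0.45) = 0.6750
  C_12 = −[(0.00)(0.90) − (-0.20)(-0.35)] = 0.0700
  C_13 = (0.00)(-0.45) − (0.85)(-0.35) = 0.2975
  C_21 = −[(0.00)(0.90) − (-0.35)(-0.45)] = 0.1575
  C_22 = (0.90)(0.90) − (-0.35)(-0.35) = 0.6875
  C_23 = −[(0.90)(-0.45) − (0.00)(-0.35)] = 0.4050
  C_31 = (0.00)(-0.20) − (-0.35)(0.85) = 0.2975
  C_32 = −[(0.90)(-0.20) − (-0.35)(0.00)] = 0.1800
  C_33 = (0.90)(0.85) − (0.00)(0.00) = 0.7650
det(I−A) = Σ_j (I−A)_1j·C_1j = (0.90)(0.6750) + (0.00)(0.0700) + (-0.35)(0.2975) = 0.503375
adj(I−A) = Cᵀ =
  [ 0.6750   0.1575   0.2975]
  [ 0.0700   0.6875   0.1800]
  [ 0.2975   0.4050   0.7650]
(I − A)⁻¹ = adj(I−A) / det(I−A) ≈
  [   1.34095     0.31289     0.59101]
  [   0.13906     1.36578     0.35759]
  [   0.59101     0.80457     1.51974]
The output multiplier for sector j is the column-j sum of the Leontief inverse (I − A)⁻¹ = adj(I−A) / det(I−A).
Column B of adj(I−A): (0.1575, 0.6875, 0.4050); det(I−A) = 0.503375.
m_B = (0.1575 + 0.6875 + 0.4050) / 0.503375 = 1.25 / 0.503375 ≈ 2.4832.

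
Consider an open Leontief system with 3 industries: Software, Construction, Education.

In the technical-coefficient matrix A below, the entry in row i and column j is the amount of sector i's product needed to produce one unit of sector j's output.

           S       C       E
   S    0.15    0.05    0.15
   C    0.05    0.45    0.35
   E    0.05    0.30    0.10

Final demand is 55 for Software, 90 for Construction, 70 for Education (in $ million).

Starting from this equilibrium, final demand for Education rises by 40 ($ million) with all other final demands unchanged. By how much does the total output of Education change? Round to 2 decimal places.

Δx_E = 57.76

I − A =
  [   0.85    -0.05    -0.15]
  [  -0.05     0.55    -0.35]
  [  -0.05    -0.30     0.90]
Cofactors of I−A, C_ij = (−1)^(i+j)·(minor ij) (rows/columns in the sector order above):
  C_11 = (0.55)(0.90) − (-0.35)(-0.30) = 0.3900
  C_12 = −[(-0.05)(0.90) − (-0.35)(-0.05)] = 0.0625
  C_13 = (-0.05)(-0.30) − (0.55)(-0.05) = 0.0425
  C_21 = −[(-0.05)(0.90) − (-0.15)(-0.30)] = 0.0900
  C_22 = (0.85)(0.90) − (-0.15)(-0.05) = 0.7575
  C_23 = −[(0.85)(-0.30) − (-0.05)(-0.05)] = 0.2575
  C_31 = (-0.05)(-0.35) − (-0.15)(0.55) = 0.1000
  C_32 = −[(0.85)(-0.35) − (-0.15)(-0.05)] = 0.3050
  C_33 = (0.85)(0.55) − (-0.05)(-0.05) = 0.4650
det(I−A) = Σ_j (I−A)_1j·C_1j = (0.85)(0.3900) + (-0.05)(0.0625) + (-0.15)(0.0425) = 0.3220
adj(I−A) = Cᵀ =
  [ 0.3900   0.0900   0.1000]
  [ 0.0625   0.7575   0.3050]
  [ 0.0425   0.2575   0.4650]
(I − A)⁻¹ = adj(I−A) / det(I−A) ≈
  [   1.2112     0.2795     0.3106]
  [   0.1941     2.3525     0.9472]
  [   0.1320     0.7997     1.4441]
Δx = (I − A)⁻¹ Δd with Δd having +40 in the Education component and 0 elsewhere.
So Δx_E = L_EE · (+40), where L_EE = adj(I−A)_EE / det(I−A) = 0.4650 / 0.3220.
Δx_E = 0.4650 × (+40) / 0.3220 = 18.60 / 0.3220 ≈ 57.76.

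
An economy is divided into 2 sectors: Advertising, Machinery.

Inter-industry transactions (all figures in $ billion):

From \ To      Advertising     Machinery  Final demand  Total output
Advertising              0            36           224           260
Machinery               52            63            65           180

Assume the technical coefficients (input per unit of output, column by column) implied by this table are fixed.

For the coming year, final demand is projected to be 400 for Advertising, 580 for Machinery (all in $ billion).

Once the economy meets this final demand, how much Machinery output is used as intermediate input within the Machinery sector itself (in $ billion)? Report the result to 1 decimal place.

z_22 = 378.7

Technical coefficients a_ij = z_ij / X_j:
  a_11 = 0/260 = 0.00, a_21 = 52/260 = 0.20
  a_12 = 36/180 = 0.20, a_22 = 63/180 = 0.35
I − A =
  [   1.00    -0.20]
  [  -0.20     0.65]
det(I−A) = (1.00)(0.65) − (-0.20)(-0.20) = 0.6100
adj(I−A) = [[0.65, 0.20], [0.20, 1.00]]
(I − A)⁻¹ = adj(I−A) / det(I−A) ≈
  [   1.0656     0.3279]
  [   0.3279     1.6393]
First solve x = (I − A)⁻¹ d = adj(I−A)·d / det(I−A); in particular x_2 = (0.20·400 + 1.00·580) / 0.6100 = 660.00 / 0.6100 ≈ 1081.967.
Intermediate flow from 2 to 2: z_22 = a_22 · x_2 = 0.35 × 660.00 / 0.6100 = 231.00 / 0.6100 ≈ 378.7.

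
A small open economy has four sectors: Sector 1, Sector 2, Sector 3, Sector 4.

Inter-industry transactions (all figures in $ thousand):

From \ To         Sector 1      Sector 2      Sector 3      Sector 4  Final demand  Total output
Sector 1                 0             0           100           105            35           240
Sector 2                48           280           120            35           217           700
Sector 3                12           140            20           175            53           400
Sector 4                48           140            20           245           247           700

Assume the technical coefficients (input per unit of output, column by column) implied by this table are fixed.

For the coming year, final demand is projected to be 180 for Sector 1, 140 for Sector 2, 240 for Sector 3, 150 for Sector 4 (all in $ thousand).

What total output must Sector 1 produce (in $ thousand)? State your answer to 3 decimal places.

Technical coefficients a_ij = z_ij / X_j:
  a_11 = 0/240 = 0.00, a_21 = 48/240 = 0.20, a_31 = 12/240 = 0.05, a_41 = 48/240 = 0.20
  a_12 = 0/700 = 0.00, a_22 = 280/700 = 0.40, a_32 = 140/700 = 0.20, a_42 = 140/700 = 0.20
  a_13 = 100/400 = 0.25, a_23 = 120/400 = 0.30, a_33 = 20/400 = 0.05, a_43 = 20/400 = 0.05
  a_14 = 105/700 = 0.15, a_24 = 35/700 = 0.05, a_34 = 175/700 = 0.25, a_44 = 245/700 = 0.35
I − A =
  [   1.00     0.00    -0.25    -0.15]
  [  -0.20     0.60    -0.30    -0.05]
  [  -0.05    -0.20     0.95    -0.25]
  [  -0.20    -0.20    -0.05     0.65]
Compute the cofactors C_ij = (−1)^(i+j)·(3×3 minor ij) of I−A; the adjugate is their transpose:
adj(I−A) = Cᵀ =
  [ 0.299000   0.075000   0.108500   0.116500]
  [ 0.155375   0.555500   0.225000   0.165125]
  [ 0.087000   0.175500   0.356000   0.170500]
  [ 0.146500   0.207500   0.130000   0.492500]
det(I−A) = Σ_j (I−A)_1j·C_1j = (1.00)(0.299000) + (0.00)(0.155375) + (-0.25)(0.087000) + (-0.15)(0.146500) = 0.255275
(I − A)⁻¹ = adj(I−A) / det(I−A) ≈
  [   1.1713     0.2938     0.4250     0.4564]
  [   0.6087     2.1761     0.8814     0.6469]
  [   0.3408     0.6875     1.3946     0.6679]
  [   0.5739     0.8128     0.5093     1.9293]
x = (I − A)⁻¹ d = adj(I−A)·d / det(I−A), with det(I−A) = 0.255275:
  x_1 = (0.299000·180 + 0.075000·140 + 0.108500·240 + 0.116500·150) / 0.255275 = 107.835 / 0.255275 ≈ 422.427
  x_2 = (0.155375·180 + 0.555500·140 + 0.225000·240 + 0.165125·150) / 0.255275 = 184.50625 / 0.255275 ≈ 722.774
  x_3 = (0.087000·180 + 0.175500·140 + 0.356000·240 + 0.170500·150) / 0.255275 = 151.245 / 0.255275 ≈ 592.479
  x_4 = (0.146500·180 + 0.207500·140 + 0.130000·240 + 0.492500·150) / 0.255275 = 160.495 / 0.255275 ≈ 628.714

x_1 = 422.427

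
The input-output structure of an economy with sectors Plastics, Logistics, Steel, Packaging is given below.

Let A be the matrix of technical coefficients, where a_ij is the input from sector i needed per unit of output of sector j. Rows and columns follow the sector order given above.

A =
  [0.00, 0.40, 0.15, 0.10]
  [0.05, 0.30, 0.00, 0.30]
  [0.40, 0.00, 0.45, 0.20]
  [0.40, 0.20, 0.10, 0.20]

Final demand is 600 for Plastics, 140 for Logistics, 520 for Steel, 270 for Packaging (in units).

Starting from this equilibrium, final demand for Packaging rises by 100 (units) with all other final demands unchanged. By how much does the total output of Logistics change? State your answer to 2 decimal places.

Δx_2 = 92.25

I − A =
  [   1.00    -0.40    -0.15    -0.10]
  [  -0.05     0.70     0.00    -0.30]
  [  -0.40     0.00     0.55    -0.20]
  [  -0.40    -0.20    -0.10     0.80]
Compute the cofactors C_ij = (−1)^(i+j)·(3×3 minor ij) of I−A; the adjugate is their transpose:
adj(I−A) = Cᵀ =
  [ 0.26100   0.18500   0.09400   0.12550]
  [ 0.09900   0.33400   0.05450   0.15125]
  [ 0.25800   0.20800   0.40700   0.21200]
  [ 0.18750   0.20200   0.11150   0.33200]
det(I−A) = Σ_j (I−A)_1j·C_1j = (1.00)(0.26100) + (-0.40)(0.09900) + (-0.15)(0.25800) + (-0.10)(0.18750) = 0.16395
(I − A)⁻¹ = adj(I−A) / det(I−A) ≈
  [   1.5919     1.1284     0.5733     0.7655]
  [   0.6038     2.0372     0.3324     0.9225]
  [   1.5737     1.2687     2.4825     1.2931]
  [   1.1436     1.2321     0.6801     2.0250]
Δx = (I − A)⁻¹ Δd with Δd having +100 in the Packaging component and 0 elsewhere.
So Δx_2 = L_24 · (+100), where L_24 = adj(I−A)_24 / det(I−A) = 0.15125 / 0.16395.
Δx_2 = 0.15125 × (+100) / 0.16395 = 15.125 / 0.16395 ≈ 92.25.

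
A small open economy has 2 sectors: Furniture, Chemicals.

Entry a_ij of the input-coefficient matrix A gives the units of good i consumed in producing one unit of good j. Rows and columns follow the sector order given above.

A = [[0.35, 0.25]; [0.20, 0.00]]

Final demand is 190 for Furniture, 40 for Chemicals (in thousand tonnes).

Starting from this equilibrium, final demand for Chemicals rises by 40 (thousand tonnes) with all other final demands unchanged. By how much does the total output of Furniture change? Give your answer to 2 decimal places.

Δx_F = 16.67

I − A =
  [   0.65    -0.25]
  [  -0.20     1.00]
det(I−A) = (0.65)(1.00) − (-0.25)(-0.20) = 0.6000
adj(I−A) = [[1.00, 0.25], [0.20, 0.65]]
(I − A)⁻¹ = adj(I−A) / det(I−A) ≈
  [   1.6667     0.4167]
  [   0.3333     1.0833]
Δx = (I − A)⁻¹ Δd with Δd having +40 in the Chemicals component and 0 elsewhere.
So Δx_F = L_FC · (+40), where L_FC = adj(I−A)_FC / det(I−A) = 0.25 / 0.6000.
Δx_F = 0.25 × (+40) / 0.6000 = 10.00 / 0.6000 ≈ 16.67.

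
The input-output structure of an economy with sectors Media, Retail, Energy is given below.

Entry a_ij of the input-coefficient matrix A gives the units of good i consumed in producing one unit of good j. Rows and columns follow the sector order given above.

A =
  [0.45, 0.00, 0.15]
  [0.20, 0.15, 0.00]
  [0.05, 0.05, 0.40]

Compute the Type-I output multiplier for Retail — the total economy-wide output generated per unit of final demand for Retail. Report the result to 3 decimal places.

m_2 = 1.311

I − A =
  [   0.55     0.00    -0.15]
  [  -0.20     0.85     0.00]
  [  -0.05    -0.05     0.60]
Cofactors of I−A, C_ij = (−1)^(i+j)·(minor ij) (rows/columns in the sector order above):
  C_11 = (0.85)(0.60) − (0.00)(-0.05) = 0.5100
  C_12 = −[(-0.20)(0.60) − (0.00)(-0.05)] = 0.1200
  C_13 = (-0.20)(-0.05) − (0.85)(-0.05) = 0.0525
  C_21 = −[(0.00)(0.60) − (-0.15)(-0.05)] = 0.0075
  C_22 = (0.55)(0.60) − (-0.15)(-0.05) = 0.3225
  C_23 = −[(0.55)(-0.05) − (0.00)(-0.05)] = 0.0275
  C_31 = (0.00)(0.00) − (-0.15)(0.85) = 0.1275
  C_32 = −[(0.55)(0.00) − (-0.15)(-0.20)] = 0.0300
  C_33 = (0.55)(0.85) − (0.00)(-0.20) = 0.4675
det(I−A) = Σ_j (I−A)_1j·C_1j = (0.55)(0.5100) + (0.00)(0.1200) + (-0.15)(0.0525) = 0.272625
adj(I−A) = Cᵀ =
  [ 0.5100   0.0075   0.1275]
  [ 0.1200   0.3225   0.0300]
  [ 0.0525   0.0275   0.4675]
(I − A)⁻¹ = adj(I−A) / det(I−A) ≈
  [   1.8707     0.0275     0.4677]
  [   0.4402     1.1829     0.1100]
  [   0.1926     0.1009     1.7148]
The output multiplier for sector j is the column-j sum of the Leontief inverse (I − A)⁻¹ = adj(I−A) / det(I−A).
Column 2 of adj(I−A): (0.0075, 0.3225, 0.0275); det(I−A) = 0.272625.
m_2 = (0.0075 + 0.3225 + 0.0275) / 0.272625 = 0.3575 / 0.272625 ≈ 1.311.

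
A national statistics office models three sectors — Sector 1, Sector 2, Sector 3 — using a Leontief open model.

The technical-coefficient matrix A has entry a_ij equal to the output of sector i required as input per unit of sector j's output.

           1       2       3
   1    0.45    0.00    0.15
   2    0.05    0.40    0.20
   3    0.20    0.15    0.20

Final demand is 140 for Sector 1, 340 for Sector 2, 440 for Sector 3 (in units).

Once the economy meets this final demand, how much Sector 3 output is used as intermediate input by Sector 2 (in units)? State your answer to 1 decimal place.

I − A =
  [   0.55     0.00    -0.15]
  [  -0.05     0.60    -0.20]
  [  -0.20    -0.15     0.80]
Cofactors of I−A, C_ij = (−1)^(i+j)·(minor ij) (rows/columns in the sector order above):
  C_11 = (0.60)(0.80) − (-0.20)(-0.15) = 0.4500
  C_12 = −[(-0.05)(0.80) − (-0.20)(-0.20)] = 0.0800
  C_13 = (-0.05)(-0.15) − (0.60)(-0.20) = 0.1275
  C_21 = −[(0.00)(0.80) − (-0.15)(-0.15)] = 0.0225
  C_22 = (0.55)(0.80) − (-0.15)(-0.20) = 0.4100
  C_23 = −[(0.55)(-0.15) − (0.00)(-0.20)] = 0.0825
  C_31 = (0.00)(-0.20) − (-0.15)(0.60) = 0.0900
  C_32 = −[(0.55)(-0.20) − (-0.15)(-0.05)] = 0.1175
  C_33 = (0.55)(0.60) − (0.00)(-0.05) = 0.3300
det(I−A) = Σ_j (I−A)_1j·C_1j = (0.55)(0.4500) + (0.00)(0.0800) + (-0.15)(0.1275) = 0.228375
adj(I−A) = Cᵀ =
  [ 0.4500   0.0225   0.0900]
  [ 0.0800   0.4100   0.1175]
  [ 0.1275   0.0825   0.3300]
(I − A)⁻¹ = adj(I−A) / det(I−A) ≈
  [   1.9704     0.0985     0.3941]
  [   0.3503     1.7953     0.5145]
  [   0.5583     0.3612     1.4450]
First solve x = (I − A)⁻¹ d = adj(I−A)·d / det(I−A); in particular x_2 = (0.0800·140 + 0.4100·340 + 0.1175·440) / 0.228375 = 202.30 / 0.228375 ≈ 885.824.
Intermediate flow from 3 to 2: z_32 = a_32 · x_2 = 0.15 × 202.30 / 0.228375 = 30.345 / 0.228375 ≈ 132.9.

z_32 = 132.9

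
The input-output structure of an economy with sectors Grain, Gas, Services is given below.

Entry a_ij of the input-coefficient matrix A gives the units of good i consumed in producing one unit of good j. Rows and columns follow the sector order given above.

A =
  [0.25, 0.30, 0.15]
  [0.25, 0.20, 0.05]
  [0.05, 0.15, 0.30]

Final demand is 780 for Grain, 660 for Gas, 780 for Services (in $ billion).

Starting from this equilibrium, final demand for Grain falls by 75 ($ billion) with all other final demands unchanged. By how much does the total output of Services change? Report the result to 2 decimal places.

I − A =
  [   0.75    -0.30    -0.15]
  [  -0.25     0.80    -0.05]
  [  -0.05    -0.15     0.70]
Cofactors of I−A, C_ij = (−1)^(i+j)·(minor ij) (rows/columns in the sector order above):
  C_11 = (0.80)(0.70) − (-0.05)(-0.15) = 0.5525
  C_12 = −[(-0.25)(0.70) − (-0.05)(-0.05)] = 0.1775
  C_13 = (-0.25)(-0.15) − (0.80)(-0.05) = 0.0775
  C_21 = −[(-0.30)(0.70) − (-0.15)(-0.15)] = 0.2325
  C_22 = (0.75)(0.70) − (-0.15)(-0.05) = 0.5175
  C_23 = −[(0.75)(-0.15) − (-0.30)(-0.05)] = 0.1275
  C_31 = (-0.30)(-0.05) − (-0.15)(0.80) = 0.1350
  C_32 = −[(0.75)(-0.05) − (-0.15)(-0.25)] = 0.0750
  C_33 = (0.75)(0.80) − (-0.30)(-0.25) = 0.5250
det(I−A) = Σ_j (I−A)_1j·C_1j = (0.75)(0.5525) + (-0.30)(0.1775) + (-0.15)(0.0775) = 0.3495
adj(I−A) = Cᵀ =
  [ 0.5525   0.2325   0.1350]
  [ 0.1775   0.5175   0.0750]
  [ 0.0775   0.1275   0.5250]
(I − A)⁻¹ = adj(I−A) / det(I−A) ≈
  [   1.5808     0.6652     0.3863]
  [   0.5079     1.4807     0.2146]
  [   0.2217     0.3648     1.5021]
Δx = (I − A)⁻¹ Δd with Δd having -75 in the Grain component and 0 elsewhere.
So Δx_3 = L_31 · (-75), where L_31 = adj(I−A)_31 / det(I−A) = 0.0775 / 0.3495.
Δx_3 = 0.0775 × (-75) / 0.3495 = -5.8125 / 0.3495 ≈ -16.63.

Δx_3 = -16.63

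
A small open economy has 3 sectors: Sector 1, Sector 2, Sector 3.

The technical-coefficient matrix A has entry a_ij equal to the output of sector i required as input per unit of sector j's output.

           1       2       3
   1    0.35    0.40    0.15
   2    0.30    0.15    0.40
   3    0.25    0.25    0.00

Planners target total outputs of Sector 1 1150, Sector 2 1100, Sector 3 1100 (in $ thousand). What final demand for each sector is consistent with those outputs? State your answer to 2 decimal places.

d_1 = 142.50, d_2 = 150.00, d_3 = 537.50

I − A =
  [   0.65    -0.40    -0.15]
  [  -0.30     0.85    -0.40]
  [  -0.25    -0.25     1.00]
d = (I − A) x:
  d_1 = (+0.65)·1150 + (-0.40)·1100 + (-0.15)·1100 = 142.50
  d_2 = (-0.30)·1150 + (+0.85)·1100 + (-0.40)·1100 = 150.00
  d_3 = (-0.25)·1150 + (-0.25)·1100 + (+1.00)·1100 = 537.50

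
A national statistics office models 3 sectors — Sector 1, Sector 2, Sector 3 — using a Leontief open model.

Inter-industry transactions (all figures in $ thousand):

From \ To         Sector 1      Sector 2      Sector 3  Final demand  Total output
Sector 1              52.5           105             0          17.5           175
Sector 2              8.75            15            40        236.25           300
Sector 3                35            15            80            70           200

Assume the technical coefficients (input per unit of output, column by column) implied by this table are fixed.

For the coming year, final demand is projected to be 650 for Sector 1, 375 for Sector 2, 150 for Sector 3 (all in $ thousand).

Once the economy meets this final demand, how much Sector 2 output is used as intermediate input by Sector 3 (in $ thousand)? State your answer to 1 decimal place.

Technical coefficients a_ij = z_ij / X_j:
  a_11 = 52.5/175 = 0.30, a_21 = 8.75/175 = 0.05, a_31 = 35/175 = 0.20
  a_12 = 105/300 = 0.35, a_22 = 15/300 = 0.05, a_32 = 15/300 = 0.05
  a_13 = 0/200 = 0.00, a_23 = 40/200 = 0.20, a_33 = 80/200 = 0.40
I − A =
  [   0.70    -0.35     0.00]
  [  -0.05     0.95    -0.20]
  [  -0.20    -0.05     0.60]
Cofactors of I−A, C_ij = (−1)^(i+j)·(minor ij) (rows/columns in the sector order above):
  C_11 = (0.95)(0.60) − (-0.20)(-0.05) = 0.5600
  C_12 = −[(-0.05)(0.60) − (-0.20)(-0.20)] = 0.0700
  C_13 = (-0.05)(-0.05) − (0.95)(-0.20) = 0.1925
  C_21 = −[(-0.35)(0.60) − (0.00)(-0.05)] = 0.2100
  C_22 = (0.70)(0.60) − (0.00)(-0.20) = 0.4200
  C_23 = −[(0.70)(-0.05) − (-0.35)(-0.20)] = 0.1050
  C_31 = (-0.35)(-0.20) − (0.00)(0.95) = 0.0700
  C_32 = −[(0.70)(-0.20) − (0.00)(-0.05)] = 0.1400
  C_33 = (0.70)(0.95) − (-0.35)(-0.05) = 0.6475
det(I−A) = Σ_j (I−A)_1j·C_1j = (0.70)(0.5600) + (-0.35)(0.0700) + (0.00)(0.1925) = 0.3675
adj(I−A) = Cᵀ =
  [ 0.5600   0.2100   0.0700]
  [ 0.0700   0.4200   0.1400]
  [ 0.1925   0.1050   0.6475]
(I − A)⁻¹ = adj(I−A) / det(I−A) ≈
  [   1.5238     0.5714     0.1905]
  [   0.1905     1.1429     0.3810]
  [   0.5238     0.2857     1.7619]
First solve x = (I − A)⁻¹ d = adj(I−A)·d / det(I−A); in particular x_3 = (0.1925·650 + 0.1050·375 + 0.6475·150) / 0.3675 = 261.625 / 0.3675 ≈ 711.905.
Intermediate flow from 2 to 3: z_23 = a_23 · x_3 = 0.20 × 261.625 / 0.3675 = 52.325 / 0.3675 ≈ 142.4.

z_23 = 142.4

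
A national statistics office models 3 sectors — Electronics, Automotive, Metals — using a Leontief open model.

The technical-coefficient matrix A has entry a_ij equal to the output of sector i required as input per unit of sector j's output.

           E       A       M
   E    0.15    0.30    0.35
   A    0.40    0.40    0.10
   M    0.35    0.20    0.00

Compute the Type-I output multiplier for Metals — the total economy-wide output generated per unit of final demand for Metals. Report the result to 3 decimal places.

m_M = 3.276

I − A =
  [   0.85    -0.30    -0.35]
  [  -0.40     0.60    -0.10]
  [  -0.35    -0.20     1.00]
Cofactors of I−A, C_ij = (−1)^(i+j)·(minor ij) (rows/columns in the sector order above):
  C_11 = (0.60)(1.00) − (-0.10)(-0.20) = 0.5800
  C_12 = −[(-0.40)(1.00) − (-0.10)(-0.35)] = 0.4350
  C_13 = (-0.40)(-0.20) − (0.60)(-0.35) = 0.2900
  C_21 = −[(-0.30)(1.00) − (-0.35)(-0.20)] = 0.3700
  C_22 = (0.85)(1.00) − (-0.35)(-0.35) = 0.7275
  C_23 = −[(0.85)(-0.20) − (-0.30)(-0.35)] = 0.2750
  C_31 = (-0.30)(-0.10) − (-0.35)(0.60) = 0.2400
  C_32 = −[(0.85)(-0.10) − (-0.35)(-0.40)] = 0.2250
  C_33 = (0.85)(0.60) − (-0.30)(-0.40) = 0.3900
det(I−A) = Σ_j (I−A)_1j·C_1j = (0.85)(0.5800) + (-0.30)(0.4350) + (-0.35)(0.2900) = 0.2610
adj(I−A) = Cᵀ =
  [ 0.5800   0.3700   0.2400]
  [ 0.4350   0.7275   0.2250]
  [ 0.2900   0.2750   0.3900]
(I − A)⁻¹ = adj(I−A) / det(I−A) ≈
  [   2.2222     1.4176     0.9195]
  [   1.6667     2.7874     0.8621]
  [   1.1111     1.0536     1.4943]
The output multiplier for sector j is the column-j sum of the Leontief inverse (I − A)⁻¹ = adj(I−A) / det(I−A).
Column M of adj(I−A): (0.2400, 0.2250, 0.3900); det(I−A) = 0.2610.
m_M = (0.2400 + 0.2250 + 0.3900) / 0.2610 = 0.855 / 0.2610 ≈ 3.276.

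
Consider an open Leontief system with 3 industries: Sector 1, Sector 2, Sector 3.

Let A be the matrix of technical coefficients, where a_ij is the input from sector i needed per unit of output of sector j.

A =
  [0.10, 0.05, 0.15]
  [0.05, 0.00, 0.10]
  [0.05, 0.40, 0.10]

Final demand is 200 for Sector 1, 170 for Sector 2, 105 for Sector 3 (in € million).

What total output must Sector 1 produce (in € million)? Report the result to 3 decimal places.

x_1 = 270.861

I − A =
  [   0.90    -0.05    -0.15]
  [  -0.05     1.00    -0.10]
  [  -0.05    -0.40     0.90]
Cofactors of I−A, C_ij = (−1)^(i+j)·(minor ij) (rows/columns in the sector order above):
  C_11 = (1.00)(0.90) − (-0.10)(-0.40) = 0.8600
  C_12 = −[(-0.05)(0.90) − (-0.10)(-0.05)] = 0.0500
  C_13 = (-0.05)(-0.40) − (1.00)(-0.05) = 0.0700
  C_21 = −[(-0.05)(0.90) − (-0.15)(-0.40)] = 0.1050
  C_22 = (0.90)(0.90) − (-0.15)(-0.05) = 0.8025
  C_23 = −[(0.90)(-0.40) − (-0.05)(-0.05)] = 0.3625
  C_31 = (-0.05)(-0.10) − (-0.15)(1.00) = 0.1550
  C_32 = −[(0.90)(-0.10) − (-0.15)(-0.05)] = 0.0975
  C_33 = (0.90)(1.00) − (-0.05)(-0.05) = 0.8975
det(I−A) = Σ_j (I−A)_1j·C_1j = (0.90)(0.8600) + (-0.05)(0.0500) + (-0.15)(0.0700) = 0.7610
adj(I−A) = Cᵀ =
  [ 0.8600   0.1050   0.1550]
  [ 0.0500   0.8025   0.0975]
  [ 0.0700   0.3625   0.8975]
(I − A)⁻¹ = adj(I−A) / det(I−A) ≈
  [   1.1301     0.1380     0.2037]
  [   0.0657     1.0545     0.1281]
  [   0.0920     0.4763     1.1794]
x = (I − A)⁻¹ d = adj(I−A)·d / det(I−A), with det(I−A) = 0.7610:
  x_1 = (0.8600·200 + 0.1050·170 + 0.1550·105) / 0.7610 = 206.125 / 0.7610 ≈ 270.861
  x_2 = (0.0500·200 + 0.8025·170 + 0.0975·105) / 0.7610 = 156.6625 / 0.7610 ≈ 205.864
  x_3 = (0.0700·200 + 0.3625·170 + 0.8975·105) / 0.7610 = 169.8625 / 0.7610 ≈ 223.210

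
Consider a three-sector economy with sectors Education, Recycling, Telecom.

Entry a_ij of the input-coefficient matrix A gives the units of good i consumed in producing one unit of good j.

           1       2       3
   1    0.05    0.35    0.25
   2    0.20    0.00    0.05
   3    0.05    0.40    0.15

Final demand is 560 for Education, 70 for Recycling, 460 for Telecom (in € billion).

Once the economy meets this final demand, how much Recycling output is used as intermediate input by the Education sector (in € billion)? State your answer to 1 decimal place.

I − A =
  [   0.95    -0.35    -0.25]
  [  -0.20     1.00    -0.05]
  [  -0.05    -0.40     0.85]
Cofactors of I−A, C_ij = (−1)^(i+j)·(minor ij) (rows/columns in the sector order above):
  C_11 = (1.00)(0.85) − (-0.05)(-0.40) = 0.8300
  C_12 = −[(-0.20)(0.85) − (-0.05)(-0.05)] = 0.1725
  C_13 = (-0.20)(-0.40) − (1.00)(-0.05) = 0.1300
  C_21 = −[(-0.35)(0.85) − (-0.25)(-0.40)] = 0.3975
  C_22 = (0.95)(0.85) − (-0.25)(-0.05) = 0.7950
  C_23 = −[(0.95)(-0.40) − (-0.35)(-0.05)] = 0.3975
  C_31 = (-0.35)(-0.05) − (-0.25)(1.00) = 0.2675
  C_32 = −[(0.95)(-0.05) − (-0.25)(-0.20)] = 0.0975
  C_33 = (0.95)(1.00) − (-0.35)(-0.20) = 0.8800
det(I−A) = Σ_j (I−A)_1j·C_1j = (0.95)(0.8300) + (-0.35)(0.1725) + (-0.25)(0.1300) = 0.695625
adj(I−A) = Cᵀ =
  [ 0.8300   0.3975   0.2675]
  [ 0.1725   0.7950   0.0975]
  [ 0.1300   0.3975   0.8800]
(I − A)⁻¹ = adj(I−A) / det(I−A) ≈
  [   1.1932     0.5714     0.3845]
  [   0.2480     1.1429     0.1402]
  [   0.1869     0.5714     1.2650]
First solve x = (I − A)⁻¹ d = adj(I−A)·d / det(I−A); in particular x_1 = (0.8300·560 + 0.3975·70 + 0.2675·460) / 0.695625 = 615.675 / 0.695625 ≈ 885.067.
Intermediate flow from 2 to 1: z_21 = a_21 · x_1 = 0.20 × 615.675 / 0.695625 = 123.135 / 0.695625 ≈ 177.0.

z_21 = 177.0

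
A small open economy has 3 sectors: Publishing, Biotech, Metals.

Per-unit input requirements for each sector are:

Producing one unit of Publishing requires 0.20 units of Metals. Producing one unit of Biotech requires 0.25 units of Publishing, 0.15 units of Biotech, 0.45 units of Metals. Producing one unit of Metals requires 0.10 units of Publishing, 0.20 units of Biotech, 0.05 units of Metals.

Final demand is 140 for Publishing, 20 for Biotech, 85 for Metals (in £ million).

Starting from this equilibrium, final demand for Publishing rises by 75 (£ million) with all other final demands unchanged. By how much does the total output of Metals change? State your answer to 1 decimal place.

I − A =
  [   1.00    -0.25    -0.10]
  [   0.00     0.85    -0.20]
  [  -0.20    -0.45     0.95]
Cofactors of I−A, C_ij = (−1)^(i+j)·(minor ij) (rows/columns in the sector order above):
  C_11 = (0.85)(0.95) − (-0.20)(-0.45) = 0.7175
  C_12 = −[(0.00)(0.95) − (-0.20)(-0.20)] = 0.0400
  C_13 = (0.00)(-0.45) − (0.85)(-0.20) = 0.1700
  C_21 = −[(-0.25)(0.95) − (-0.10)(-0.45)] = 0.2825
  C_22 = (1.00)(0.95) − (-0.10)(-0.20) = 0.9300
  C_23 = −[(1.00)(-0.45) − (-0.25)(-0.20)] = 0.5000
  C_31 = (-0.25)(-0.20) − (-0.10)(0.85) = 0.1350
  C_32 = −[(1.00)(-0.20) − (-0.10)(0.00)] = 0.2000
  C_33 = (1.00)(0.85) − (-0.25)(0.00) = 0.8500
det(I−A) = Σ_j (I−A)_1j·C_1j = (1.00)(0.7175) + (-0.25)(0.0400) + (-0.10)(0.1700) = 0.6905
adj(I−A) = Cᵀ =
  [ 0.7175   0.2825   0.1350]
  [ 0.0400   0.9300   0.2000]
  [ 0.1700   0.5000   0.8500]
(I − A)⁻¹ = adj(I−A) / det(I−A) ≈
  [   1.0391     0.4091     0.1955]
  [   0.0579     1.3469     0.2896]
  [   0.2462     0.7241     1.2310]
Δx = (I − A)⁻¹ Δd with Δd having +75 in the Publishing component and 0 elsewhere.
So Δx_M = L_MP · (+75), where L_MP = adj(I−A)_MP / det(I−A) = 0.1700 / 0.6905.
Δx_M = 0.1700 × (+75) / 0.6905 = 12.75 / 0.6905 ≈ 18.5.

Δx_M = 18.5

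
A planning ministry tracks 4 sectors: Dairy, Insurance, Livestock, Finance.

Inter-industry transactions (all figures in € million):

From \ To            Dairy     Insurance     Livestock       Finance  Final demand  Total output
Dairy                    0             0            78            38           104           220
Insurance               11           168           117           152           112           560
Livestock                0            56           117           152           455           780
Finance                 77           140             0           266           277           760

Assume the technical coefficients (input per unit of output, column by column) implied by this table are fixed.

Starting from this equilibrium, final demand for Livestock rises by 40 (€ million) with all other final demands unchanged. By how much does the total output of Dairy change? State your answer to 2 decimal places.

Δx_D = 5.47

Technical coefficients a_ij = z_ij / X_j:
  a_DD = 0/220 = 0.00, a_ID = 11/220 = 0.05, a_LD = 0/220 = 0.00, a_FD = 77/220 = 0.35
  a_DI = 0/560 = 0.00, a_II = 168/560 = 0.30, a_LI = 56/560 = 0.10, a_FI = 140/560 = 0.25
  a_DL = 78/780 = 0.10, a_IL = 117/780 = 0.15, a_LL = 117/780 = 0.15, a_FL = 0/780 = 0.00
  a_DF = 38/760 = 0.05, a_IF = 152/760 = 0.20, a_LF = 152/760 = 0.20, a_FF = 266/760 = 0.35
I − A =
  [   1.00     0.00    -0.10    -0.05]
  [  -0.05     0.70    -0.15    -0.20]
  [   0.00    -0.10     0.85    -0.20]
  [  -0.35    -0.25     0.00     0.65]
Compute the cofactors C_ij = (−1)^(i+j)·(3×3 minor ij) of I−A; the adjugate is their transpose:
adj(I−A) = Cᵀ =
  [ 0.327000   0.022125   0.042375   0.045000]
  [ 0.097625   0.530625   0.105125   0.203125]
  [ 0.061750   0.113250   0.392125   0.160250]
  [ 0.213625   0.216000   0.063250   0.579500]
det(I−A) = Σ_j (I−A)_1j·C_1j = (1.00)(0.327000) + (0.00)(0.097625) + (-0.10)(0.061750) + (-0.05)(0.213625) = 0.31014375
(I − A)⁻¹ = adj(I−A) / det(I−A) ≈
  [   1.0543     0.0713     0.1366     0.1451]
  [   0.3148     1.7109     0.3390     0.6549]
  [   0.1991     0.3652     1.2643     0.5167]
  [   0.6888     0.6965     0.2039     1.8685]
Δx = (I − A)⁻¹ Δd with Δd having +40 in the Livestock component and 0 elsewhere.
So Δx_D = L_DL · (+40), where L_DL = adj(I−A)_DL / det(I−A) = 0.042375 / 0.31014375.
Δx_D = 0.042375 × (+40) / 0.31014375 = 1.695 / 0.31014375 ≈ 5.47.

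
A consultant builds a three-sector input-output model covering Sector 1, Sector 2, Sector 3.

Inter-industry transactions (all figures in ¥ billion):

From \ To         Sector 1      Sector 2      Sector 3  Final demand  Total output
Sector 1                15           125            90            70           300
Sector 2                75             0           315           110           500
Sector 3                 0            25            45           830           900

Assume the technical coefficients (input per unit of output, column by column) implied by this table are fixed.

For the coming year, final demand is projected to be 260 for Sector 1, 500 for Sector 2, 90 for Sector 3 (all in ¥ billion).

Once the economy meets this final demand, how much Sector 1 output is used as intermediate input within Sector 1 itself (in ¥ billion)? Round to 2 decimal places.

Technical coefficients a_ij = z_ij / X_j:
  a_11 = 15/300 = 0.05, a_21 = 75/300 = 0.25, a_31 = 0/300 = 0.00
  a_12 = 125/500 = 0.25, a_22 = 0/500 = 0.00, a_32 = 25/500 = 0.05
  a_13 = 90/900 = 0.10, a_23 = 315/900 = 0.35, a_33 = 45/900 = 0.05
I − A =
  [   0.95    -0.25    -0.10]
  [  -0.25     1.00    -0.35]
  [   0.00    -0.05     0.95]
Cofactors of I−A, C_ij = (−1)^(i+j)·(minor ij) (rows/columns in the sector order above):
  C_11 = (1.00)(0.95) − (-0.35)(-0.05) = 0.9325
  C_12 = −[(-0.25)(0.95) − (-0.35)(0.00)] = 0.2375
  C_13 = (-0.25)(-0.05) − (1.00)(0.00) = 0.0125
  C_21 = −[(-0.25)(0.95) − (-0.10)(-0.05)] = 0.2425
  C_22 = (0.95)(0.95) − (-0.10)(0.00) = 0.9025
  C_23 = −[(0.95)(-0.05) − (-0.25)(0.00)] = 0.0475
  C_31 = (-0.25)(-0.35) − (-0.10)(1.00) = 0.1875
  C_32 = −[(0.95)(-0.35) − (-0.10)(-0.25)] = 0.3575
  C_33 = (0.95)(1.00) − (-0.25)(-0.25) = 0.8875
det(I−A) = Σ_j (I−A)_1j·C_1j = (0.95)(0.9325) + (-0.25)(0.2375) + (-0.10)(0.0125) = 0.82525
adj(I−A) = Cᵀ =
  [ 0.9325   0.2425   0.1875]
  [ 0.2375   0.9025   0.3575]
  [ 0.0125   0.0475   0.8875]
(I − A)⁻¹ = adj(I−A) / det(I−A) ≈
  [   1.1300     0.2939     0.2272]
  [   0.2878     1.0936     0.4332]
  [   0.0151     0.0576     1.0754]
First solve x = (I − A)⁻¹ d = adj(I−A)·d / det(I−A); in particular x_1 = (0.9325·260 + 0.2425·500 + 0.1875·90) / 0.82525 = 380.575 / 0.82525 ≈ 461.1633.
Intermediate flow from 1 to 1: z_11 = a_11 · x_1 = 0.05 × 380.575 / 0.82525 = 19.02875 / 0.82525 ≈ 23.06.

z_11 = 23.06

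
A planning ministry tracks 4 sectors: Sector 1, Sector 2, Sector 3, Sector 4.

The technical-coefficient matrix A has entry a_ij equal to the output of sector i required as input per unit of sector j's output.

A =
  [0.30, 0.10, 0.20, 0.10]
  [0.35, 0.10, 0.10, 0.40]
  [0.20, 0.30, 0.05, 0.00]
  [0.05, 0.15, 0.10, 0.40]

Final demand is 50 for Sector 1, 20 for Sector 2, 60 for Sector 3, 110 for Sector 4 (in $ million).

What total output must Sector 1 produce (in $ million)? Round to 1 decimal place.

I − A =
  [   0.70    -0.10    -0.20    -0.10]
  [  -0.35     0.90    -0.10    -0.40]
  [  -0.20    -0.30     0.95     0.00]
  [  -0.05    -0.15    -0.10     0.60]
Compute the cofactors C_ij = (−1)^(i+j)·(3×3 minor ij) of I−A; the adjugate is their transpose:
adj(I−A) = Cᵀ =
  [ 0.426000   0.110250   0.116500   0.144500]
  [ 0.238500   0.368250   0.119000   0.285250]
  [ 0.165000   0.139500   0.303250   0.120500]
  [ 0.122625   0.124500   0.090000   0.485250]
det(I−A) = Σ_j (I−A)_1j·C_1j = (0.70)(0.426000) + (-0.10)(0.238500) + (-0.20)(0.165000) + (-0.10)(0.122625) = 0.2290875
(I − A)⁻¹ = adj(I−A) / det(I−A) ≈
  [   1.8596     0.4813     0.5085     0.6308]
  [   1.0411     1.6075     0.5195     1.2452]
  [   0.7202     0.6089     1.3237     0.5260]
  [   0.5353     0.5435     0.3929     2.1182]
x = (I − A)⁻¹ d = adj(I−A)·d / det(I−A), with det(I−A) = 0.2290875:
  x_1 = (0.426000·50 + 0.110250·20 + 0.116500·60 + 0.144500·110) / 0.2290875 = 46.39 / 0.2290875 ≈ 202.5
  x_2 = (0.238500·50 + 0.368250·20 + 0.119000·60 + 0.285250·110) / 0.2290875 = 57.8075 / 0.2290875 ≈ 252.3
  x_3 = (0.165000·50 + 0.139500·20 + 0.303250·60 + 0.120500·110) / 0.2290875 = 42.49 / 0.2290875 ≈ 185.5
  x_4 = (0.122625·50 + 0.124500·20 + 0.090000·60 + 0.485250·110) / 0.2290875 = 67.39875 / 0.2290875 ≈ 294.2

x_1 = 202.5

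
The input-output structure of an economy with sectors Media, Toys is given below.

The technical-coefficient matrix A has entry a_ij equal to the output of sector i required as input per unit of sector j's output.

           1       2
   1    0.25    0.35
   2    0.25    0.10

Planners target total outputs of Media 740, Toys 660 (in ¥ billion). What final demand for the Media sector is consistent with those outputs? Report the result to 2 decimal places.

d_1 = 324.00

I − A =
  [   0.75    -0.35]
  [  -0.25     0.90]
d = (I − A) x:
  d_1 = (+0.75)·740 + (-0.35)·660 = 324.00
  d_2 = (-0.25)·740 + (+0.90)·660 = 409.00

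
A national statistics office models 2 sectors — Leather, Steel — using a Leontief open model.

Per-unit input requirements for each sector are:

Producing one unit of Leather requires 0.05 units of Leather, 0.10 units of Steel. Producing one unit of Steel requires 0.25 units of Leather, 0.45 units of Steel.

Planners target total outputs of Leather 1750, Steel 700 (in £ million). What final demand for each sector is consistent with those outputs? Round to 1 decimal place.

I − A =
  [   0.95    -0.25]
  [  -0.10     0.55]
d = (I − A) x:
  d_L = (+0.95)·1750 + (-0.25)·700 = 1487.5
  d_S = (-0.10)·1750 + (+0.55)·700 = 210.0

d_L = 1487.5, d_S = 210.0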